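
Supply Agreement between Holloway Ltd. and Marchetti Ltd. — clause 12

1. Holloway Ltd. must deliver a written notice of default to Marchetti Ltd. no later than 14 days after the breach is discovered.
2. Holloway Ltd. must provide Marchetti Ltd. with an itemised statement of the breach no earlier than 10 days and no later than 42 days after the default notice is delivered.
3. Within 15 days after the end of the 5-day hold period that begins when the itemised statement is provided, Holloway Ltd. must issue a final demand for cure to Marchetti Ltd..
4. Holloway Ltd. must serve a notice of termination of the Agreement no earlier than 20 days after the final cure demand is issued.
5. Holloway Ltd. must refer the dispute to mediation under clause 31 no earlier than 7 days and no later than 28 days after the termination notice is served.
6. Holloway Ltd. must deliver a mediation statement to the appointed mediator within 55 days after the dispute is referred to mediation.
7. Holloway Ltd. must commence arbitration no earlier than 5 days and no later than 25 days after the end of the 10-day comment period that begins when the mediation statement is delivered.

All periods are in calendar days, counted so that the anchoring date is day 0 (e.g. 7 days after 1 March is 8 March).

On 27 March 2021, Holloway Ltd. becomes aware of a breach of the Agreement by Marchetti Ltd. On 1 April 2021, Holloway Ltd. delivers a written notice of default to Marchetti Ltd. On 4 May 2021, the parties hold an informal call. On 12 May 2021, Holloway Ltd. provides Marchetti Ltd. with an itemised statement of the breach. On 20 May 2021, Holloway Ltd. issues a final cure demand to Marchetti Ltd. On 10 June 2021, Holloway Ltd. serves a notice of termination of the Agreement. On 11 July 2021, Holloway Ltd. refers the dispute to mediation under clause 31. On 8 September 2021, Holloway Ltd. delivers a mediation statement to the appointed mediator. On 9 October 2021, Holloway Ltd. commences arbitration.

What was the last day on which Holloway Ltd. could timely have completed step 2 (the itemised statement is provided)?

13 May 2021

Step 2 runs from 1 April 2021, when the default notice is delivered. The window is 10–42 days after 1 April 2021; it closes on 13 May 2021.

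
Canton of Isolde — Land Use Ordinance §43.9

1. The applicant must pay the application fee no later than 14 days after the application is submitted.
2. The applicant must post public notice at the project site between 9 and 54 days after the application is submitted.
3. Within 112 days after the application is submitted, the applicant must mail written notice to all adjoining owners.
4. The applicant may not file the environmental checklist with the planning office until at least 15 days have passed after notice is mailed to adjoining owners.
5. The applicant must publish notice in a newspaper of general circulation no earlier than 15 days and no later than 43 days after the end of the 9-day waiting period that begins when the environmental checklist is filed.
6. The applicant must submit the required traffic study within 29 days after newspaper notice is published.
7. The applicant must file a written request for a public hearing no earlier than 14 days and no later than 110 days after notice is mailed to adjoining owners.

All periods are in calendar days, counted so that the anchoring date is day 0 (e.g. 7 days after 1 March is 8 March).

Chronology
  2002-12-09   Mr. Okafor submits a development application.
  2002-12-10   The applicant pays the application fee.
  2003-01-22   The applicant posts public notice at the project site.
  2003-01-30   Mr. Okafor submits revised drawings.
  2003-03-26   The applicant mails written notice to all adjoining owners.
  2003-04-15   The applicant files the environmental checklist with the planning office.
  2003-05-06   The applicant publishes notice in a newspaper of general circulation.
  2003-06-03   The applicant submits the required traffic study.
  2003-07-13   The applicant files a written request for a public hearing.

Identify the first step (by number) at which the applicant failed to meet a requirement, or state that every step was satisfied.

Step 5

Step 1 — counting 14 days from 2002-12-09 (when the application is submitted) gives a deadline of 2002-12-23; completed 2002-12-10, before the deadline.
Step 2 — 9 and 54 days from 2002-12-09 (when the application is submitted) are 2002-12-18 and 2003-02-01 respectively; done 2003-01-22, which is between those dates.
Step 3 — counting 112 days from 2002-12-09 (when the application is submitted) gives a deadline of 2003-03-31; done 2003-03-26 — timely.
Step 4 — must wait 15 days from 2003-03-26 (when notice is mailed to adjoining owners), so not before 2003-04-10; done 2003-04-15, after the minimum wait.
Step 5 — 15 and 43 days from 2003-04-24 (end of the 9-day waiting period, which began when the environmental checklist is filed on 2003-04-15) are 2003-05-09 and 2003-06-06 respectively; 2003-05-06 is 3 days too early.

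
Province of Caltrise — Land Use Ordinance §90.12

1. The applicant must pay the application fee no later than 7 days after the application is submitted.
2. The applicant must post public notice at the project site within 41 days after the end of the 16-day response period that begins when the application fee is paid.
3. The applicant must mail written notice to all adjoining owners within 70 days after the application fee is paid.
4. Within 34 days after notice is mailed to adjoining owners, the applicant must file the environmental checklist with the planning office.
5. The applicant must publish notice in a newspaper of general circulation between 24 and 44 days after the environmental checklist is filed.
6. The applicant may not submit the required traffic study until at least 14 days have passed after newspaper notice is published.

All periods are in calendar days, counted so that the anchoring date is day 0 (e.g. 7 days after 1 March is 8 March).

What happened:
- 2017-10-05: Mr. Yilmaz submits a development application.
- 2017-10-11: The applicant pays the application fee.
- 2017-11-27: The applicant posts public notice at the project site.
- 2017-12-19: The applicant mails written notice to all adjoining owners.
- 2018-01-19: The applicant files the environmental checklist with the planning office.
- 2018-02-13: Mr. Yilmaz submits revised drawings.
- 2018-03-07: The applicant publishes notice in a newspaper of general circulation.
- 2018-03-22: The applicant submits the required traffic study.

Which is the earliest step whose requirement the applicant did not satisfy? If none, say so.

Step 5

(1) due by 2017-10-05 + 7 days = 2017-10-12; done 2017-10-11 — timely.
(2) due by 2017-10-27 + 41 days = 2017-12-07; completed 2017-11-27, before the deadline.
(3) due by 2017-10-11 + 70 days = 2017-12-20; 2017-12-19 is within that limit.
(4) due by 2017-12-19 + 34 days = 2018-01-22; completed 2018-01-19, before the deadline.
(5) the permitted window runs from 2018-01-19 + 24 = 2018-02-12 to 2018-01-19 + 44 = 2018-03-04; done 2018-03-07 — 3 days after the window closed.
No need to go further; step 5 was not satisfied.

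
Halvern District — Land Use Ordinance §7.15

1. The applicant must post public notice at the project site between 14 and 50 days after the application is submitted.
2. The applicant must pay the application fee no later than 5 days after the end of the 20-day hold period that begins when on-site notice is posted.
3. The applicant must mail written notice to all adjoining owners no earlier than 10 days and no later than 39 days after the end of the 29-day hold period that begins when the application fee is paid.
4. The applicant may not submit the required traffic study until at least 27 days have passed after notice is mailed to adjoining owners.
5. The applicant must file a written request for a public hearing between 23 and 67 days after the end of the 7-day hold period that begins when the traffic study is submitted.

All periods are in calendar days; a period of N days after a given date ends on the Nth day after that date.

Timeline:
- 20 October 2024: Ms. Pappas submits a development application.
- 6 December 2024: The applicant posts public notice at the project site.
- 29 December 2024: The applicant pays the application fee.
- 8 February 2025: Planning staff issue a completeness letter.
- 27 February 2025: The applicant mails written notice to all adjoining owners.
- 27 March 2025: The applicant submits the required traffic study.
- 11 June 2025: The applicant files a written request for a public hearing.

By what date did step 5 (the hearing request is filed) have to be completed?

The traffic study is submitted on 27 March 2025; the 7-day hold period therefore ends 3 April 2025, and step 5 runs from that date. The window is 23–67 days after 3 April 2025; it closes on 9 June 2025.

9 June 2025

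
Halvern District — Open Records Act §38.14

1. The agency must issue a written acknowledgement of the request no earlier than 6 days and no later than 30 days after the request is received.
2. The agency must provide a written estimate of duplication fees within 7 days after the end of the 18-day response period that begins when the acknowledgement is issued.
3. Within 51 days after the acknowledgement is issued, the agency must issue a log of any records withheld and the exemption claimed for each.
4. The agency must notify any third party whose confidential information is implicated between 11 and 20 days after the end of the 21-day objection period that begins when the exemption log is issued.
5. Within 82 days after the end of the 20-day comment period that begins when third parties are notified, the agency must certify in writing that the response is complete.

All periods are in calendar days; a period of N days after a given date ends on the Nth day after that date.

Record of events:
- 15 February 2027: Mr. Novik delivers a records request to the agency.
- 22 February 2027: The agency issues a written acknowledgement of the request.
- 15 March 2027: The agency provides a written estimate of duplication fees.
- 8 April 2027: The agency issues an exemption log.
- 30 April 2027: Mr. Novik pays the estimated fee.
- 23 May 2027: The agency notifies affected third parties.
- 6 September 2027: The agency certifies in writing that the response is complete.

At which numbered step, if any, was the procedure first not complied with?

Step 1: the window is 6–30 days after 15 February 2027 (when the request is received), so 21 February 2027 through 17 March 2027; 22 February 2027 falls inside that range.
Step 2: 7 days after 12 March 2027 (end of the 18-day response period, which began when the acknowledgement is issued on 22 February 2027) is 19 March 2027; 15 March 2027 is within that limit.
Step 3: 51 days after 22 February 2027 (when the acknowledgement is issued) is 14 April 2027; completed 8 April 2027, before the deadline.
Step 4: the window is 11–20 days after 29 April 2027 (end of the 21-day objection period, which began when the exemption log is issued on 8 April 2027), so 10 May 2027 through 19 May 2027; done 23 May 2027 — 4 days after the window closed.

Step 4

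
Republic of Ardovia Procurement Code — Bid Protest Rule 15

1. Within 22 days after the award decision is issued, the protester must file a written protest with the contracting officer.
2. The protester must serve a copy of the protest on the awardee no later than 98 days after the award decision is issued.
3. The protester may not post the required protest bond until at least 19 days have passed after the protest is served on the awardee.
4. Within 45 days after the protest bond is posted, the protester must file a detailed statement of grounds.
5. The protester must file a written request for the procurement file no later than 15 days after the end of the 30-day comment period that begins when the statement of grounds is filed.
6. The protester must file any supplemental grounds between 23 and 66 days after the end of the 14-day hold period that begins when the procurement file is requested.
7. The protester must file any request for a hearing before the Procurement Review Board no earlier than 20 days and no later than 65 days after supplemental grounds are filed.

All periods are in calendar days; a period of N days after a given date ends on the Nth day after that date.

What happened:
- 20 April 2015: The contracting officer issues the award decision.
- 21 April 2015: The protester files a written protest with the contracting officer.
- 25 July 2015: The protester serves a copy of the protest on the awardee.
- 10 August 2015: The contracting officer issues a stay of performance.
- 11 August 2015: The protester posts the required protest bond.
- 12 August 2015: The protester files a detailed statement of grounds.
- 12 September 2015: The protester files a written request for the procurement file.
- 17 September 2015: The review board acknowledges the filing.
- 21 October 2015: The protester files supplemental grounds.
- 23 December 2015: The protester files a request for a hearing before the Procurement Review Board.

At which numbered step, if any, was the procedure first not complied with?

Step 3

(1) due by 20 April 2015 + 22 days = 12 May 2015; completed 21 April 2015, before the deadline.
(2) due by 20 April 2015 + 98 days = 27 July 2015; 25 July 2015 is within that limit.
(3) permitted from 25 July 2015 + 19 days = 13 August 2015 onward; 11 August 2015 is 2 days before the earliest permitted date.
The analysis stops there.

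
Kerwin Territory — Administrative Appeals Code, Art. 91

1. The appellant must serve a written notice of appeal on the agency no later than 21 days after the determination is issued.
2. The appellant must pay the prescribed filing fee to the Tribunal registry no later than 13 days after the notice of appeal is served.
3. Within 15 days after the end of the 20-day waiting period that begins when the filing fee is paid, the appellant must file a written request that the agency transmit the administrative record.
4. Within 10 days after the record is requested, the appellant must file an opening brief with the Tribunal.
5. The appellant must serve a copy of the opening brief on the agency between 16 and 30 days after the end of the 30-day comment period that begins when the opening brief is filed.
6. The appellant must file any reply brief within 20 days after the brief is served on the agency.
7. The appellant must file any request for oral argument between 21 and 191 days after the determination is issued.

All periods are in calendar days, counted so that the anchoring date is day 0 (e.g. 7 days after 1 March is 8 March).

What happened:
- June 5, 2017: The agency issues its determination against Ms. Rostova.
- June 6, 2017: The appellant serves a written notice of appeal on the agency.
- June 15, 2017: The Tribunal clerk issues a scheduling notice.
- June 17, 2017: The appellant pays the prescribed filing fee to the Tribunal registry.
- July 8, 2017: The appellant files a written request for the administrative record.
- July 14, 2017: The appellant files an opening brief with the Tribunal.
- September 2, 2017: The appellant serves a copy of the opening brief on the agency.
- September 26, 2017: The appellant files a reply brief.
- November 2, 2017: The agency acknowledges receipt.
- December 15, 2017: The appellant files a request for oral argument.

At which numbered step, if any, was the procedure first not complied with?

Step 1: 21 days after June 5, 2017 (when the determination is issued) is June 26, 2017; June 6, 2017 is within that limit.
Step 2: 13 days after June 6, 2017 (when the notice of appeal is served) is June 19, 2017; June 17, 2017 is within that limit.
Step 3: 15 days after July 7, 2017 (end of the 20-day waiting period, which began when the filing fee is paid on June 17, 2017) is July 22, 2017; done July 8, 2017 — timely.
Step 4: 10 days after July 8, 2017 (when the record is requested) is July 18, 2017; completed July 14, 2017, before the deadline.
Step 5: the window is 16–30 days after August 13, 2017 (end of the 30-day comment period, which began when the opening brief is filed on July 14, 2017), so August 29, 2017 through September 12, 2017; September 2, 2017 falls inside that range.
Step 6: 20 days after September 2, 2017 (when the brief is served on the agency) is September 22, 2017; not done until September 26, 2017, 4 days after the deadline.
Later steps need not be reached.

Step 6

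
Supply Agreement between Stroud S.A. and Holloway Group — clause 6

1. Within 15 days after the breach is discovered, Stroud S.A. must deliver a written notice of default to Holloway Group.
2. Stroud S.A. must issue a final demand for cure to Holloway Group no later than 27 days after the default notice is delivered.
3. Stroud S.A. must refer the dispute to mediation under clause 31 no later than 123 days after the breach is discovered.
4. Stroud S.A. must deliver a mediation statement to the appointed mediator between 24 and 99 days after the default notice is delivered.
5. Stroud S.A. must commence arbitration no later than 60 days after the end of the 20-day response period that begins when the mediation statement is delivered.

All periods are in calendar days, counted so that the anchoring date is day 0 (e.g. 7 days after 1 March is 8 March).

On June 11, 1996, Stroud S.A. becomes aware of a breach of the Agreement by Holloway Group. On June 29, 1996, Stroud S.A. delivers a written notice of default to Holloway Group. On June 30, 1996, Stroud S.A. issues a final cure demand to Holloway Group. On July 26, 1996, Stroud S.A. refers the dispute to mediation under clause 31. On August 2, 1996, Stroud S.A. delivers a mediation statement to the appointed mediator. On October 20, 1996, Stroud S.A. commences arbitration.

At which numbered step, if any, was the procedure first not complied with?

Step 1 — counting 15 days from June 11, 1996 (when the breach is discovered) gives a deadline of June 26, 1996; done June 29, 1996 — 3 days late.
Later steps need not be reached.

Step 1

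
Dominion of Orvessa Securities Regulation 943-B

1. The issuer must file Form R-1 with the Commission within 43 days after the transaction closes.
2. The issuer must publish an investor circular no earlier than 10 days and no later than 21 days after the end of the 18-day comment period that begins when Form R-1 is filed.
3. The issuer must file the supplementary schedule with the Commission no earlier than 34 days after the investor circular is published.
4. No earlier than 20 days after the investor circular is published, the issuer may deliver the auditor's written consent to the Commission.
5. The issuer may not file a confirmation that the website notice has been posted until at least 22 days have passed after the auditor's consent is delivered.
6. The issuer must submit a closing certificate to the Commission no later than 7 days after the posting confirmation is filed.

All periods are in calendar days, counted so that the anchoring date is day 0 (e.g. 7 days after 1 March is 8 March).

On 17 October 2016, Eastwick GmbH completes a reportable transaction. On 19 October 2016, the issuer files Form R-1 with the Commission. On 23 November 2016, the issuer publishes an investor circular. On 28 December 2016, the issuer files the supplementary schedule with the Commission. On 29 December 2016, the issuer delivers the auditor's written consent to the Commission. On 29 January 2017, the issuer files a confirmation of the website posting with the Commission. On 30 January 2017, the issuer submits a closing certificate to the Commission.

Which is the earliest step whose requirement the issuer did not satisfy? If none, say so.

None — every step was satisfied

Step 1 — counting 43 days from 17 October 2016 (when the transaction closes) gives a deadline of 29 November 2016; done 19 October 2016 — timely.
Step 2 — 10 and 21 days from 6 November 2016 (end of the 18-day comment period, which began when Form R-1 is filed on 19 October 2016) are 16 November 2016 and 27 November 2016 respectively; 23 November 2016 falls inside that range.
Step 3 — must wait 34 days from 23 November 2016 (when the investor circular is published), so not before 27 December 2016; done 28 December 2016, after the minimum wait.
Step 4 — must wait 20 days from 23 November 2016 (when the investor circular is published), so not before 13 December 2016; 29 December 2016 is on or after that date.
Step 5 — must wait 22 days from 29 December 2016 (when the auditor's consent is delivered), so not before 20 January 2017; 29 January 2017 is on or after that date.
Step 6 — counting 7 days from 29 January 2017 (when the posting confirmation is filed) gives a deadline of 5 February 2017; 30 January 2017 is within that limit.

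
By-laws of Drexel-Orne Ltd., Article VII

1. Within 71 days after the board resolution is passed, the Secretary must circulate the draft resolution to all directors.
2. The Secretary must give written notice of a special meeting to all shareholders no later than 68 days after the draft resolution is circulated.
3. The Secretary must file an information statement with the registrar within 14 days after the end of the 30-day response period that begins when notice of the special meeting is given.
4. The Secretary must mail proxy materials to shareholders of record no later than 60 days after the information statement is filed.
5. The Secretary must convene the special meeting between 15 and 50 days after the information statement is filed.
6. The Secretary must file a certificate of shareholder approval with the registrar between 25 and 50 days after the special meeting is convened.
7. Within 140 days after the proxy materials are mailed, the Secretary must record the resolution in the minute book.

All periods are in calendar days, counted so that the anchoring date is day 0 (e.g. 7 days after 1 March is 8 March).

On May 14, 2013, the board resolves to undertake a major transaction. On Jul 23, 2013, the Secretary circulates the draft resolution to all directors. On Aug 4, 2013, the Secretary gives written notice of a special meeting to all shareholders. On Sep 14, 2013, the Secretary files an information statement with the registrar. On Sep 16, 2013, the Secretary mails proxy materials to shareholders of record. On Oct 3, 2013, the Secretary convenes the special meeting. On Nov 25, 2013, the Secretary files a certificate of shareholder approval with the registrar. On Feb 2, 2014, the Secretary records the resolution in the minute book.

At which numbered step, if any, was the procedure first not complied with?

Step 6

Step 1 — counting 71 days from May 14, 2013 (when the board resolution is passed) gives a deadline of Jul 24, 2013; completed Jul 23, 2013, before the deadline.
Step 2 — counting 68 days from Jul 23, 2013 (when the draft resolution is circulated) gives a deadline of Sep 29, 2013; completed Aug 4, 2013, before the deadline.
Step 3 — counting 14 days from Sep 3, 2013 (end of the 30-day response period, which began when notice of the special meeting is given on Aug 4, 2013) gives a deadline of Sep 17, 2013; Sep 14, 2013 is within that limit.
Step 4 — counting 60 days from Sep 14, 2013 (when the information statement is filed) gives a deadline of Nov 13, 2013; completed Sep 16, 2013, before the deadline.
Step 5 — 15 and 50 days from Sep 14, 2013 (when the information statement is filed) are Sep 29, 2013 and Nov 3, 2013 respectively; Oct 3, 2013 falls inside that range.
Step 6 — 25 and 50 days from Oct 3, 2013 (when the special meeting is convened) are Oct 28, 2013 and Nov 22, 2013 respectively; Nov 25, 2013 is 3 days past the end of the window.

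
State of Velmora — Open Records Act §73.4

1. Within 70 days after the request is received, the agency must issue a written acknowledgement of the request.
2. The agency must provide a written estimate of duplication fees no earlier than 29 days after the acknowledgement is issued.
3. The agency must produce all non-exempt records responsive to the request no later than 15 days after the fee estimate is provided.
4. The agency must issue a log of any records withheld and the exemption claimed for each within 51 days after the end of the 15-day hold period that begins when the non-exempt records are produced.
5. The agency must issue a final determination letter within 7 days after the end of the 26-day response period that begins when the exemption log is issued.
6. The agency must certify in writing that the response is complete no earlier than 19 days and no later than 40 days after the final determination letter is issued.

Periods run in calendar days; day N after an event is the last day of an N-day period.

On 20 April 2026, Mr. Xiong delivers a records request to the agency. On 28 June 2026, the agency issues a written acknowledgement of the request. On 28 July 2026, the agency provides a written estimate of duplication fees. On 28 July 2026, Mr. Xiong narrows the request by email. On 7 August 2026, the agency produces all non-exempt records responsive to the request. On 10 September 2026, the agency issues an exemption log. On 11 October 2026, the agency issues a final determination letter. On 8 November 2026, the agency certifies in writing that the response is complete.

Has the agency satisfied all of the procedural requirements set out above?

Yes

(1) due by 20 April 2026 + 70 days = 29 June 2026; 28 June 2026 is within that limit.
(2) permitted from 28 June 2026 + 29 days = 27 July 2026 onward; done 28 July 2026 — permitted.
(3) due by 28 July 2026 + 15 days = 12 August 2026; 7 August 2026 is within that limit.
(4) due by 22 August 2026 + 51 days = 12 October 2026; done 10 September 2026 — timely.
(5) due by 6 October 2026 + 7 days = 13 October 2026; 11 October 2026 is within that limit.
(6) the permitted window runs from 11 October 2026 + 19 = 30 October 2026 to 11 October 2026 + 40 = 20 November 2026; 8 November 2026 falls inside that range.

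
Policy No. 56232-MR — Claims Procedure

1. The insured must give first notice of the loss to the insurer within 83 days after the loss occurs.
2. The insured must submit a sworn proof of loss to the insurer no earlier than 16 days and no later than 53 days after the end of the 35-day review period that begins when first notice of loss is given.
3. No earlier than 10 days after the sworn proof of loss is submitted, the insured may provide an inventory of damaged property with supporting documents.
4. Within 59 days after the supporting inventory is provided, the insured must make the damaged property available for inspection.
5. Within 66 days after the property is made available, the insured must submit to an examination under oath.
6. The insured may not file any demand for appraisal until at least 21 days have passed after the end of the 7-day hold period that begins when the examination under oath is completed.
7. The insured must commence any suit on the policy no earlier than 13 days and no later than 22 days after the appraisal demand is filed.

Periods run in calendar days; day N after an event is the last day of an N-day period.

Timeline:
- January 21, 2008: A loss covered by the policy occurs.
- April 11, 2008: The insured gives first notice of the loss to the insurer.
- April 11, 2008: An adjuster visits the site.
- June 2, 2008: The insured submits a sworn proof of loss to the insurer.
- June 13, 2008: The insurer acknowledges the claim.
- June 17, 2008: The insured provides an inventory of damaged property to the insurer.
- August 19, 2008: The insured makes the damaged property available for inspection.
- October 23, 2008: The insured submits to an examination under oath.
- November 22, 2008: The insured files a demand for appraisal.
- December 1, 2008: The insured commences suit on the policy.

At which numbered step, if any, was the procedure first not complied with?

Step 4

Step 1 — counting 83 days from January 21, 2008 (when the loss occurs) gives a deadline of April 13, 2008; completed April 11, 2008, before the deadline.
Step 2 — 16 and 53 days from May 16, 2008 (end of the 35-day review period, which began when first notice of loss is given on April 11, 2008) are June 1, 2008 and July 8, 2008 respectively; done June 2, 2008, which is between those dates.
Step 3 — must wait 10 days from June 2, 2008 (when the sworn proof of loss is submitted), so not before June 12, 2008; done June 17, 2008 — permitted.
Step 4 — counting 59 days from June 17, 2008 (when the supporting inventory is provided) gives a deadline of August 15, 2008; August 19, 2008 misses that deadline by 4 days.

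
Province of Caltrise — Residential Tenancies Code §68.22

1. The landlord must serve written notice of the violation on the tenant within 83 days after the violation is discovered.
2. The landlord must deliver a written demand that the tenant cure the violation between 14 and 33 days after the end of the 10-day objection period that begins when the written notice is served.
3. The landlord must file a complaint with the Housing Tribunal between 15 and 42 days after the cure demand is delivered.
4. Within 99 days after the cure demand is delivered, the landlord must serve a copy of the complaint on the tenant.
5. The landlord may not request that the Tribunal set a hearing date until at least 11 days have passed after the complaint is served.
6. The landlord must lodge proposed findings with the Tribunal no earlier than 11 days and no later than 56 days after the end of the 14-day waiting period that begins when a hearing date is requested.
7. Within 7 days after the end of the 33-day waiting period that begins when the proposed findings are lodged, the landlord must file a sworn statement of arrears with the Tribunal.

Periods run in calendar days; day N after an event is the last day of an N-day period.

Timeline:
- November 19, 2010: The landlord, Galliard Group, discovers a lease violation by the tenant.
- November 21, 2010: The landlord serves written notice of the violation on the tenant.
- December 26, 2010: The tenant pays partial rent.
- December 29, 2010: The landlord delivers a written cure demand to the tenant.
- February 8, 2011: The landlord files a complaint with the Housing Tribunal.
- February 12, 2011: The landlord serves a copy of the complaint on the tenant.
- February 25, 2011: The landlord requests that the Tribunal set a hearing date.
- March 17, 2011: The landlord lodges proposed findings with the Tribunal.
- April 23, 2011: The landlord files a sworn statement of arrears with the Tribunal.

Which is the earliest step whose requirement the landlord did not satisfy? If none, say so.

Step 6

(1) due by November 19, 2010 + 83 days = February 10, 2011; November 21, 2010 is within that limit.
(2) the permitted window runs from December 1, 2010 + 14 = December 15, 2010 to December 1, 2010 + 33 = January 3, 2011; done December 29, 2010 — within the window.
(3) the permitted window runs from December 29, 2010 + 15 = January 13, 2011 to December 29, 2010 + 42 = February 9, 2011; done February 8, 2011, which is between those dates.
(4) due by December 29, 2010 + 99 days = April 7, 2011; completed February 12, 2011, before the deadline.
(5) permitted from February 12, 2011 + 11 days = February 23, 2011 onward; done February 25, 2011 — permitted.
(6) the permitted window runs from March 11, 2011 + 11 = March 22, 2011 to March 11, 2011 + 56 = May 6, 2011; March 17, 2011 is 5 days too early.
The procedure was therefore not followed at step 6.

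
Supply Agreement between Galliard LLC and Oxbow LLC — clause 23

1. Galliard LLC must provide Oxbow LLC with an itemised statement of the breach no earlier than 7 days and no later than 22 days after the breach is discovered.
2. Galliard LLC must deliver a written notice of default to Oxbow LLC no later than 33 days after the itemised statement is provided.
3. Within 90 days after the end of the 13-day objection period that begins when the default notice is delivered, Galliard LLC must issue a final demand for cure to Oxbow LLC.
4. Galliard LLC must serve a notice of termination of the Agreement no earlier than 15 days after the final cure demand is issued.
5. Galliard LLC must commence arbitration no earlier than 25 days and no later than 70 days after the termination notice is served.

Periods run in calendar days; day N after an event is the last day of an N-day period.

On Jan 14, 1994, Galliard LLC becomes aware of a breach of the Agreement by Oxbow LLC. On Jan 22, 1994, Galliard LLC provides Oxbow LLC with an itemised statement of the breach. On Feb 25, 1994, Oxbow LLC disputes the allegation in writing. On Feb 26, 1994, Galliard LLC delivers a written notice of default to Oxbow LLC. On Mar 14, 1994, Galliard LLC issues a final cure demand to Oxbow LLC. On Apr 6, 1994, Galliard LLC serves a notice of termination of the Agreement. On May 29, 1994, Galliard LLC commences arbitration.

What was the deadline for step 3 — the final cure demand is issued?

The default notice is delivered on Feb 26, 1994; the 13-day objection period therefore ends Mar 11, 1994, and step 3 runs from that date. 90 days after Mar 11, 1994 is Jun 9, 1994.

Jun 9, 1994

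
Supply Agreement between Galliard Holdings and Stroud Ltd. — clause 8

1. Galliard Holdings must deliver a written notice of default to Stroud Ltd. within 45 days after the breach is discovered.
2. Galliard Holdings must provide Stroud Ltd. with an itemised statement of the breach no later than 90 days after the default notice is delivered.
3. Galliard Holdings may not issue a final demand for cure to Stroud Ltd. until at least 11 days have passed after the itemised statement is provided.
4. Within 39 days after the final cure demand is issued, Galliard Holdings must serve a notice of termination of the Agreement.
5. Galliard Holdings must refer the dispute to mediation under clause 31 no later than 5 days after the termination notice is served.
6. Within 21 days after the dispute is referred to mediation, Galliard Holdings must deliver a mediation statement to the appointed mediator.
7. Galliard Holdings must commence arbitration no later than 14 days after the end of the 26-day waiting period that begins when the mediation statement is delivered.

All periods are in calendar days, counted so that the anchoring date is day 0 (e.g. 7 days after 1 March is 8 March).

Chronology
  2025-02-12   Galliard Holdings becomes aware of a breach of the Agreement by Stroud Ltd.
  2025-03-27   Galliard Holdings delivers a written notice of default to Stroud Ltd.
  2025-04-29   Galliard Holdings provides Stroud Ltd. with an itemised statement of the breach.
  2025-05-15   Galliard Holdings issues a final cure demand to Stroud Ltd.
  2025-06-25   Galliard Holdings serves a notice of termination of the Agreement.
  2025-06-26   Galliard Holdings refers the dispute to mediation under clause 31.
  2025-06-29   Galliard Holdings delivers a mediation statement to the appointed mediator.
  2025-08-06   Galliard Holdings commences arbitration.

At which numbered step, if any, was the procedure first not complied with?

(1) due by 2025-02-12 + 45 days = 2025-03-29; done 2025-03-27 — timely.
(2) due by 2025-03-27 + 90 days = 2025-06-25; completed 2025-04-29, before the deadline.
(3) permitted from 2025-04-29 + 11 days = 2025-05-10 onward; done 2025-05-15 — permitted.
(4) due by 2025-05-15 + 39 days = 2025-06-23; not done until 2025-06-25, 2 days after the deadline.

Step 4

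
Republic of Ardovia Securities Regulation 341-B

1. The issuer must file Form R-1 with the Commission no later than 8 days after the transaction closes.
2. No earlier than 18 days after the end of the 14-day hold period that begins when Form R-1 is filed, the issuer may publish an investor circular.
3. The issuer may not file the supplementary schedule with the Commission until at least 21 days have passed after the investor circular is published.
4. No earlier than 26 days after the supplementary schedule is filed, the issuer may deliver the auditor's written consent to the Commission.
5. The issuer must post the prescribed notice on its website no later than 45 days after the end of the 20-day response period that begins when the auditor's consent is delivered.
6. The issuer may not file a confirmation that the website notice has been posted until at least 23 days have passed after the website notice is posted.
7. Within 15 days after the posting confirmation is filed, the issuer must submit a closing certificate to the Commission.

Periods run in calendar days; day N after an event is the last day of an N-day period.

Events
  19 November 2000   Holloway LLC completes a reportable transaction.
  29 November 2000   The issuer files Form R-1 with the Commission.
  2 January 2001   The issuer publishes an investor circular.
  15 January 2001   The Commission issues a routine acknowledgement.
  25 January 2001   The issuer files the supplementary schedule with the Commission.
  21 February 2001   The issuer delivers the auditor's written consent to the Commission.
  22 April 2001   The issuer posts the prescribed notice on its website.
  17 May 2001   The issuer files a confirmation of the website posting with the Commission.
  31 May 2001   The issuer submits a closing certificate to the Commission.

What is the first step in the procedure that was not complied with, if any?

Step 1 — counting 8 days from 19 November 2000 (when the transaction closes) gives a deadline of 27 November 2000; done 29 November 2000 — 2 days late.
The analysis stops there.

Step 1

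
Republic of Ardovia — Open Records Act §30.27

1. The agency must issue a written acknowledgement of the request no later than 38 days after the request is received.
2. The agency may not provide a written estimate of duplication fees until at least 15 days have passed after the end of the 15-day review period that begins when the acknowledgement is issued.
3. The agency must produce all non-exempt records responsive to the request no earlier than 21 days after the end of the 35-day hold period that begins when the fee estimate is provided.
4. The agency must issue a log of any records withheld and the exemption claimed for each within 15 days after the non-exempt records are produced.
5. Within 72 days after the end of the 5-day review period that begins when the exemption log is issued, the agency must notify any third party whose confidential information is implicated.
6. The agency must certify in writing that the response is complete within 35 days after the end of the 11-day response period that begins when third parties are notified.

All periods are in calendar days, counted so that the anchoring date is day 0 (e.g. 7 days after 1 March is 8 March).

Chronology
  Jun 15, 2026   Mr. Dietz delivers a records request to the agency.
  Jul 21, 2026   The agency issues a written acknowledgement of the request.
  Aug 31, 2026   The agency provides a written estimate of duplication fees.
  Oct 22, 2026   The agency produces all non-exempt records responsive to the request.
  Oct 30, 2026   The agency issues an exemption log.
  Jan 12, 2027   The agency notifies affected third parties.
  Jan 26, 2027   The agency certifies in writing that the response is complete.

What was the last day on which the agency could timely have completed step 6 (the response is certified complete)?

Third parties are notified on Jan 12, 2027; the 11-day response period therefore ends Jan 23, 2027, and step 6 runs from that date. 35 days after Jan 23, 2027 is Feb 27, 2027.

Feb 27, 2027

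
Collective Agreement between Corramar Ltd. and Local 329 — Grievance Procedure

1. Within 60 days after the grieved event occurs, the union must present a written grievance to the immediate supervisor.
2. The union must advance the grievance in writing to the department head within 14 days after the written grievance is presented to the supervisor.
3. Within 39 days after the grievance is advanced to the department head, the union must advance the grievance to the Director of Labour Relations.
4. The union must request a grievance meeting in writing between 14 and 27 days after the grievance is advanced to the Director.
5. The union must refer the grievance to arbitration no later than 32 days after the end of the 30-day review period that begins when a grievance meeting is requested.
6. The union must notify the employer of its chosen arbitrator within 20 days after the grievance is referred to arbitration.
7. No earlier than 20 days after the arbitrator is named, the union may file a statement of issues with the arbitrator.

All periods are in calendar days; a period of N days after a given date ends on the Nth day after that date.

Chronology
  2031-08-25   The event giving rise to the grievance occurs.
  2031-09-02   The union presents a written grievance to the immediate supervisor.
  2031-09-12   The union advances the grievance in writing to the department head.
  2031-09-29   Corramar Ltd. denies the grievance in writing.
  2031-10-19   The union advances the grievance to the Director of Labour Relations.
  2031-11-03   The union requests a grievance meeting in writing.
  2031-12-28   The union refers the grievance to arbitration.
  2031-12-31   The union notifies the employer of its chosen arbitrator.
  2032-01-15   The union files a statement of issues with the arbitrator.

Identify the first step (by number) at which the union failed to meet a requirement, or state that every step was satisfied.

Step 1: 60 days after 2031-08-25 (when the grieved event occurs) is 2031-10-24; done 2031-09-02 — timely.
Step 2: 14 days after 2031-09-02 (when the written grievance is presented to the supervisor) is 2031-09-16; completed 2031-09-12, before the deadline.
Step 3: 39 days after 2031-09-12 (when the grievance is advanced to the department head) is 2031-10-21; 2031-10-19 is within that limit.
Step 4: the window is 14–27 days after 2031-10-19 (when the grievance is advanced to the Director), so 2031-11-02 through 2031-11-15; done 2031-11-03 — within the window.
Step 5: 32 days after 2031-12-03 (end of the 30-day review period, which began when a grievance meeting is requested on 2031-11-03) is 2032-01-04; completed 2031-12-28, before the deadline.
Step 6: 20 days after 2031-12-28 (when the grievance is referred to arbitration) is 2032-01-17; completed 2031-12-31, before the deadline.
Step 7: the earliest permitted date is 20 days after 2031-12-31 (when the arbitrator is named), i.e. 2032-01-20; done 2032-01-15 — 5 days too early.

Step 7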